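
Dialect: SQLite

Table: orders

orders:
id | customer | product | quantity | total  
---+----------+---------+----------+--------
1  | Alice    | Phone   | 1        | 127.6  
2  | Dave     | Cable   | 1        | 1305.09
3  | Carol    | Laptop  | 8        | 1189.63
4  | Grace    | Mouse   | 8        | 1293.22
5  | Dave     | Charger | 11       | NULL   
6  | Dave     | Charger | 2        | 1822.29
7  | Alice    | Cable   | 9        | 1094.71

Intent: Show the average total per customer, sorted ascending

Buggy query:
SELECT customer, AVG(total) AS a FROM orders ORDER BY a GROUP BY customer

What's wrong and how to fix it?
Bug: GROUP BY must precede ORDER BY

Fix: Reorder: SELECT … FROM … GROUP BY … ORDER BY …

Corrected query:
SELECT customer, AVG(total) AS a FROM orders GROUP BY customer ORDER BY a

Result:
customer | a      
---------+--------
Alice    | 611.155
Carol    | 1189.63
Grace    | 1293.22
Dave     | 1563.69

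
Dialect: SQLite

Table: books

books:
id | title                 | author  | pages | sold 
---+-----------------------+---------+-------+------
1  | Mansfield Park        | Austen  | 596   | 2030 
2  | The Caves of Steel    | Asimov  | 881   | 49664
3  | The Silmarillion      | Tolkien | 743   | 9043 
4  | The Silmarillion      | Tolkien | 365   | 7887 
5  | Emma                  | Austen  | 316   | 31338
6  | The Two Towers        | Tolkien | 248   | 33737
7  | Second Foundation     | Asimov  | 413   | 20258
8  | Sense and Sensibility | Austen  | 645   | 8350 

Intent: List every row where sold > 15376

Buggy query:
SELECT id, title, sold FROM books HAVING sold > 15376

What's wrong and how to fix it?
Bug: HAVING filters the output of aggregation, but this query has no GROUP BY and no aggregate functions, so SQLite rejects it (HAVING clause on a non-aggregate query); the condition here is per row

Fix: Replace HAVING with WHERE since the condition applies to individual rows

Corrected query:
SELECT id, title, sold FROM books WHERE sold > 15376

Result:
id | title              | sold 
---+--------------------+------
2  | The Caves of Steel | 49664
5  | Emma               | 31338
6  | The Two Towers     | 33737
7  | Second Foundation  | 20258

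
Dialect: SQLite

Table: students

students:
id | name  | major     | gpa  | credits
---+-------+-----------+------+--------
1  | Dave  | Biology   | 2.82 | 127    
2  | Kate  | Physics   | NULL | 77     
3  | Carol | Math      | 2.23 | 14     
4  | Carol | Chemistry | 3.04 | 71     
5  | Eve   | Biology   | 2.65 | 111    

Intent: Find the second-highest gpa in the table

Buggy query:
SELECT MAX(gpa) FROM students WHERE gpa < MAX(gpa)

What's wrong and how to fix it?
Bug: MAX(gpa) on the right of the comparison is an aggregate-in-WHERE error

Fix: Put the inner MAX in a scalar subquery

Corrected query:
SELECT MAX(gpa) FROM students WHERE gpa < (SELECT MAX(gpa) FROM students)

Result:
MAX(gpa)
--------
2.82    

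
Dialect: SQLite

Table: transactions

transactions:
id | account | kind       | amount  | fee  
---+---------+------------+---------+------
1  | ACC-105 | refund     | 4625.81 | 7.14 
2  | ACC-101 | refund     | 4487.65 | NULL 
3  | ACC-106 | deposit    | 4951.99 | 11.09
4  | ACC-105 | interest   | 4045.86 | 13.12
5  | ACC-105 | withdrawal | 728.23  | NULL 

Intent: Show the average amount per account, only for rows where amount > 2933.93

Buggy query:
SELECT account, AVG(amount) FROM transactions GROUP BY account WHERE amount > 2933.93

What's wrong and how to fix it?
Bug: Row-level WHERE must come before GROUP BY in the clause order

Fix: Move the WHERE clause before GROUP BY

Corrected query:
SELECT account, AVG(amount) FROM transactions WHERE amount > 2933.93 GROUP BY account

Result:
account | AVG(amount)
--------+------------
ACC-101 | 4487.65    
ACC-105 | 4335.835   
ACC-106 | 4951.99    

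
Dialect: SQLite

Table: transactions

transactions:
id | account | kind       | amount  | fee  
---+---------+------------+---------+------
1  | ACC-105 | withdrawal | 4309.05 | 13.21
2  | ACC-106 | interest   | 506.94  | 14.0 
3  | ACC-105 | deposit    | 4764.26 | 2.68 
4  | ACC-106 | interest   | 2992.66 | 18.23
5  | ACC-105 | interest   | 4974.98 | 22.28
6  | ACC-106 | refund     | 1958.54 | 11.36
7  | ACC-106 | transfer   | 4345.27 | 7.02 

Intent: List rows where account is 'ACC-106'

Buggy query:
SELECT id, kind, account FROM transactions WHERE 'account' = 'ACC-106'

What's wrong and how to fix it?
Bug: Single quotes denote string literals in SQL; the column name is being compared as a constant string

Fix: Remove the quotes around the column name (or use double quotes for an identifier)

Corrected query:
SELECT id, kind, account FROM transactions WHERE account = 'ACC-106'

Result:
id | kind     | account
---+----------+--------
2  | interest | ACC-106
4  | interest | ACC-106
6  | refund   | ACC-106
7  | transfer | ACC-106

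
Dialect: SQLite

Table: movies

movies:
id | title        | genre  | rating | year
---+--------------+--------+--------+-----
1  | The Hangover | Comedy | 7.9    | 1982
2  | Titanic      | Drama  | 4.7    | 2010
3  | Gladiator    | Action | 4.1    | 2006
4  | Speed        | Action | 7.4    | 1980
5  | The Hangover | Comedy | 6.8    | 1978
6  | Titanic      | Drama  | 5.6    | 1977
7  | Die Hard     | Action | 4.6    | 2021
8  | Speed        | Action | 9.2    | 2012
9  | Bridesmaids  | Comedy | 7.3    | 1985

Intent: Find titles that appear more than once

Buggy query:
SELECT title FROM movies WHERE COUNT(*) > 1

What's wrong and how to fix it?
Bug: WHERE can't reference COUNT(*); aggregates are computed after WHERE

Fix: GROUP BY title, then filter groups with HAVING COUNT(*) > 1

Corrected query:
SELECT title FROM movies GROUP BY title HAVING COUNT(*) > 1

Result:
title       
------------
Speed       
The Hangover
Titanic     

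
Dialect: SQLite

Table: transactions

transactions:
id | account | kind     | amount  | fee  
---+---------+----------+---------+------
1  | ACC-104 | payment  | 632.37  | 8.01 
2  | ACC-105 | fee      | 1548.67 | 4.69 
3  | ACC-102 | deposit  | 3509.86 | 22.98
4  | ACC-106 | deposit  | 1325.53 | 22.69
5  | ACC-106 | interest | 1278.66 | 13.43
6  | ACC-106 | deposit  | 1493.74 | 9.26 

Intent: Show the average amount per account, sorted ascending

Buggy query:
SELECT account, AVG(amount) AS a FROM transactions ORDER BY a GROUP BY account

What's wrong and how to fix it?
Bug: GROUP BY must precede ORDER BY

Fix: Reorder: SELECT … FROM … GROUP BY … ORDER BY …

Corrected query:
SELECT account, AVG(amount) AS a FROM transactions GROUP BY account ORDER BY a

Result:
account | a          
--------+------------
ACC-104 | 632.37     
ACC-106 | 1365.976667
ACC-105 | 1548.67    
ACC-102 | 3509.86    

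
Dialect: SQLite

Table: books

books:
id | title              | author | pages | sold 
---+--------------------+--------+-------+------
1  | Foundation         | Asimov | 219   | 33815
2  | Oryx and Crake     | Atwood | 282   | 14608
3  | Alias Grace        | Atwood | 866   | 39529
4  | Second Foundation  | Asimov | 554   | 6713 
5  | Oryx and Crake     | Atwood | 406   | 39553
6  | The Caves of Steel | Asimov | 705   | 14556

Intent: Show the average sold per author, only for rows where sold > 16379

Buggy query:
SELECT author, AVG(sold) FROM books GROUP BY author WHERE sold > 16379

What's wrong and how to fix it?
Bug: Row-level WHERE must come before GROUP BY in the clause order

Fix: Move the WHERE clause before GROUP BY

Corrected query:
SELECT author, AVG(sold) FROM books WHERE sold > 16379 GROUP BY author

Result:
author | AVG(sold)
-------+----------
Asimov | 33815    
Atwood | 39541    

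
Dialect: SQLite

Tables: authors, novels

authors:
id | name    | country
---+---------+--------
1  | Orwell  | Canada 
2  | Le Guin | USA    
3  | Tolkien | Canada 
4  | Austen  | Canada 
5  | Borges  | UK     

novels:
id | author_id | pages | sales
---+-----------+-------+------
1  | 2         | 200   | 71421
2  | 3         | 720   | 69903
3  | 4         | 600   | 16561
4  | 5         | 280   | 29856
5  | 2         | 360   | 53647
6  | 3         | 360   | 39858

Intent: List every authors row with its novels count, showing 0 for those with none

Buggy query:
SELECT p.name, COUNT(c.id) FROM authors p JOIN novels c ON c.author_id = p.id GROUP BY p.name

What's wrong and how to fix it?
Bug: An inner join excludes parents with zero children

Fix: Use LEFT JOIN so parents without children still appear (COUNT(c.id) gives 0)

Corrected query:
SELECT p.name, COUNT(c.id) FROM authors p LEFT JOIN novels c ON c.author_id = p.id GROUP BY p.name

Result:
name    | COUNT(c.id)
--------+------------
Austen  | 1          
Borges  | 1          
Le Guin | 2          
Orwell  | 0          
Tolkien | 2          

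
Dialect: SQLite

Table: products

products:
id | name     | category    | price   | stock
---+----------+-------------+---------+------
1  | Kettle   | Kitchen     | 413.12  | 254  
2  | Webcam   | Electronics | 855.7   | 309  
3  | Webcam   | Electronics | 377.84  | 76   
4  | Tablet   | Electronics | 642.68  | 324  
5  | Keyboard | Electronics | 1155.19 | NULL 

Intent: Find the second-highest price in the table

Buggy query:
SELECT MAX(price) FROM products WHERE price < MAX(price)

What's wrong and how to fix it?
Bug: MAX(price) on the right of the comparison is an aggregate-in-WHERE error

Fix: Compute the overall MAX in a subquery, then take MAX of rows below it

Corrected query:
SELECT MAX(price) FROM products WHERE price < (SELECT MAX(price) FROM products)

Result:
MAX(price)
----------
855.7     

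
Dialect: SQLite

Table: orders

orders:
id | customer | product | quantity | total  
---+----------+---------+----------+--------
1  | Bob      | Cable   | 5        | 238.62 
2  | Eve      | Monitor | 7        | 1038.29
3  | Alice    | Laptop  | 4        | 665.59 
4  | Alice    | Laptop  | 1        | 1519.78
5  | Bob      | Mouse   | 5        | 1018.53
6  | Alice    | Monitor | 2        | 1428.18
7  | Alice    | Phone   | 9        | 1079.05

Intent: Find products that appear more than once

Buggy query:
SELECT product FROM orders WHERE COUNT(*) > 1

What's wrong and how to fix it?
Bug: WHERE can't reference COUNT(*); aggregates are computed after WHERE

Fix: GROUP BY product, then filter groups with HAVING COUNT(*) > 1

Corrected query:
SELECT product FROM orders GROUP BY product HAVING COUNT(*) > 1

Result:
product
-------
Laptop 
Monitor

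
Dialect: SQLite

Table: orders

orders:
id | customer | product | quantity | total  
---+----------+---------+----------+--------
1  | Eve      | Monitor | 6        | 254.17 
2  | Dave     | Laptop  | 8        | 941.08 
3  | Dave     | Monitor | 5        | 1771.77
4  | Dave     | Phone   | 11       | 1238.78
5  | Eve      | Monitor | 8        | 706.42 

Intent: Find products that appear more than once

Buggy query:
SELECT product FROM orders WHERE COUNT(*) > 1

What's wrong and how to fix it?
Bug: COUNT(*) is an aggregate and cannot be used in WHERE

Fix: GROUP BY product, then filter groups with HAVING COUNT(*) > 1

Corrected query:
SELECT product FROM orders GROUP BY product HAVING COUNT(*) > 1

Result:
product
-------
Monitor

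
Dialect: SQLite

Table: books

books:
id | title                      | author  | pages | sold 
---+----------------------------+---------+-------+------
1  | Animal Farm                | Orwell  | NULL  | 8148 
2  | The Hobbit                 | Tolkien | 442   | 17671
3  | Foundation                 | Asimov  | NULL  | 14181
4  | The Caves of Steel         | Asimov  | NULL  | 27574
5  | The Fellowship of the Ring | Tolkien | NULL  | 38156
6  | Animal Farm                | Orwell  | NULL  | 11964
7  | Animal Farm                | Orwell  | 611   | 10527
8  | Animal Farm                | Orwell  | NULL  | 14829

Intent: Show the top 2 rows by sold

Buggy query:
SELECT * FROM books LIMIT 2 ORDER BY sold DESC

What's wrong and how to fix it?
Bug: ORDER BY cannot follow LIMIT; LIMIT is the final clause

Fix: Swap the clauses: ORDER BY first, then LIMIT

Corrected query:
SELECT * FROM books ORDER BY sold DESC LIMIT 2

Result:
id | title                      | author  | pages | sold 
---+----------------------------+---------+-------+------
5  | The Fellowship of the Ring | Tolkien | NULL  | 38156
4  | The Caves of Steel         | Asimov  | NULL  | 27574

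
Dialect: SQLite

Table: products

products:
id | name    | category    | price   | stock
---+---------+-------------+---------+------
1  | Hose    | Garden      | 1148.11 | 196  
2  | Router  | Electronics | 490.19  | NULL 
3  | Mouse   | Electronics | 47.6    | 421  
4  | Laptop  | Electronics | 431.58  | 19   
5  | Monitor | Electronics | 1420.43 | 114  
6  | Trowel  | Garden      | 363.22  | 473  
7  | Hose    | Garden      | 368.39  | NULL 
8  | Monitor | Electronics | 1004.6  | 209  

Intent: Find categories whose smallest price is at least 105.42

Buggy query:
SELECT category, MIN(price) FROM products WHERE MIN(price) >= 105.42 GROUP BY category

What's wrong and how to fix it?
Bug: Aggregates like MIN are computed per group after WHERE runs

Fix: Use HAVING for the per-group MIN condition

Corrected query:
SELECT category, MIN(price) FROM products GROUP BY category HAVING MIN(price) >= 105.42

Result:
category | MIN(price)
---------+-----------
Garden   | 363.22    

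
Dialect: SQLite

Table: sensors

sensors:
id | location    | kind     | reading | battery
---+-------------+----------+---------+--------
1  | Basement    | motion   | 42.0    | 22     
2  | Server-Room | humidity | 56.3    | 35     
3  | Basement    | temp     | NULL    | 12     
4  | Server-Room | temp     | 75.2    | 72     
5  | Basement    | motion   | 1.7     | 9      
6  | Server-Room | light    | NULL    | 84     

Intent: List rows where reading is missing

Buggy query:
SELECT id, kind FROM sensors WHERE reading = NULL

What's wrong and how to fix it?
Bug: Comparing to NULL with '=' never matches; NULL = NULL is unknown, not true

Fix: Replace '= NULL' with 'IS NULL'

Corrected query:
SELECT id, kind FROM sensors WHERE reading IS NULL

Result:
id | kind 
---+------
3  | temp 
6  | light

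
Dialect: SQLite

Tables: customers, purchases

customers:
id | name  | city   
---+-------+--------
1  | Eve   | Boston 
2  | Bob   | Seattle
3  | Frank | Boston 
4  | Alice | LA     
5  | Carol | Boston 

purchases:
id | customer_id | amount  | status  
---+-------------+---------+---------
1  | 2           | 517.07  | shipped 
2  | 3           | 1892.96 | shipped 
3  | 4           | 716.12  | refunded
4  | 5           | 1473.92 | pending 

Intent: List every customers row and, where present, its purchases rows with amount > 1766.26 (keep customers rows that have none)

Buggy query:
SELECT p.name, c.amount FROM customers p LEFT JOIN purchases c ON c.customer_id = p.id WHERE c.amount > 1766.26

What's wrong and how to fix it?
Bug: A WHERE condition on the right-hand table after LEFT JOIN drops unmatched parents

Fix: Move the right-table condition into the ON clause so unmatched parents are kept

Corrected query:
SELECT p.name, c.amount FROM customers p LEFT JOIN purchases c ON c.customer_id = p.id AND c.amount > 1766.26

Result:
name  | amount 
------+--------
Eve   | NULL   
Bob   | NULL   
Frank | 1892.96
Alice | NULL   
Carol | NULL   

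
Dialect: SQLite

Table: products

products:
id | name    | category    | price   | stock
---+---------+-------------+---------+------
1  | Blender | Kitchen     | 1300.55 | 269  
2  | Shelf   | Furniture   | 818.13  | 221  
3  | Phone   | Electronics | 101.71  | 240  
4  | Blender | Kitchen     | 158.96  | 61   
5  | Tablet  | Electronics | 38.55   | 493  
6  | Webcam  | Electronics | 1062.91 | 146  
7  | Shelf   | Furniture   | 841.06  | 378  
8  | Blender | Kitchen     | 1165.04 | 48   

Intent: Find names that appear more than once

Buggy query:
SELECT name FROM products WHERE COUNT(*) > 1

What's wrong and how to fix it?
Bug: COUNT(*) is an aggregate and cannot be used in WHERE

Fix: GROUP BY name, then filter groups with HAVING COUNT(*) > 1

Corrected query:
SELECT name FROM products GROUP BY name HAVING COUNT(*) > 1

Result:
name   
-------
Blender
Shelf  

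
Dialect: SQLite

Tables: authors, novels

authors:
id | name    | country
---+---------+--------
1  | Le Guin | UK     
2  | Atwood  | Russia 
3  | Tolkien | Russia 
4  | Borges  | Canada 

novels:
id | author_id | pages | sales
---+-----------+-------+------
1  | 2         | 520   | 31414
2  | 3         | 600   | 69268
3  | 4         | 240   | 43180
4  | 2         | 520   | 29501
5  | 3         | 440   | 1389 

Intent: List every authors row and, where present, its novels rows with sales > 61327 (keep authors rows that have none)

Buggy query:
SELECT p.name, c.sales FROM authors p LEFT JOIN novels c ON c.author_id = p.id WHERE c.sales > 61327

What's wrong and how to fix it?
Bug: A WHERE condition on the right-hand table after LEFT JOIN drops unmatched parents

Fix: Move the right-table condition into the ON clause so unmatched parents are kept

Corrected query:
SELECT p.name, c.sales FROM authors p LEFT JOIN novels c ON c.author_id = p.id AND c.sales > 61327

Result:
name    | sales
--------+------
Le Guin | NULL 
Atwood  | NULL 
Tolkien | 69268
Borges  | NULL 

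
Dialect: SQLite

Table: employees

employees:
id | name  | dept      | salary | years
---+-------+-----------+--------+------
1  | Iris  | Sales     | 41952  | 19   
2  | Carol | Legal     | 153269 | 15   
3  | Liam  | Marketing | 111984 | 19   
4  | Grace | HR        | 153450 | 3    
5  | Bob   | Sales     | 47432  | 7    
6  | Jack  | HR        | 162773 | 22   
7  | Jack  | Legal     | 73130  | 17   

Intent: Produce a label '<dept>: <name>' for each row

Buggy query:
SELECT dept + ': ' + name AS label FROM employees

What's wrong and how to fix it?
Bug: SQLite uses || for string concatenation; + coerces text to numbers (yielding 0)

Fix: Replace + with || to concatenate text

Corrected query:
SELECT dept || ': ' || name AS label FROM employees

Result:
label          
---------------
Sales: Iris    
Legal: Carol   
Marketing: Liam
HR: Grace      
Sales: Bob     
HR: Jack       
Legal: Jack    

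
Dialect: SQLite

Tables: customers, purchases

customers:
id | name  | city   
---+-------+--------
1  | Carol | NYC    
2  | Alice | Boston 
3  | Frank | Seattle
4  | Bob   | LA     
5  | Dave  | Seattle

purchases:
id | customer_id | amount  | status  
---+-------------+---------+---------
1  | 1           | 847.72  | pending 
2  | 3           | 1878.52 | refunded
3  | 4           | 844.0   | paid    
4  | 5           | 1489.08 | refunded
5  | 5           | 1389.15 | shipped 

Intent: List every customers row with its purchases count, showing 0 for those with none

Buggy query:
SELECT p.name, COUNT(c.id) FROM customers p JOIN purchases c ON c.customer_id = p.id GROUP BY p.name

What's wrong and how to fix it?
Bug: INNER JOIN drops customers rows that have no matching purchases rows

Fix: Switch to LEFT JOIN to retain unmatched parent rows

Corrected query:
SELECT p.name, COUNT(c.id) FROM customers p LEFT JOIN purchases c ON c.customer_id = p.id GROUP BY p.name

Result:
name  | COUNT(c.id)
------+------------
Alice | 0          
Bob   | 1          
Carol | 1          
Dave  | 2          
Frank | 1          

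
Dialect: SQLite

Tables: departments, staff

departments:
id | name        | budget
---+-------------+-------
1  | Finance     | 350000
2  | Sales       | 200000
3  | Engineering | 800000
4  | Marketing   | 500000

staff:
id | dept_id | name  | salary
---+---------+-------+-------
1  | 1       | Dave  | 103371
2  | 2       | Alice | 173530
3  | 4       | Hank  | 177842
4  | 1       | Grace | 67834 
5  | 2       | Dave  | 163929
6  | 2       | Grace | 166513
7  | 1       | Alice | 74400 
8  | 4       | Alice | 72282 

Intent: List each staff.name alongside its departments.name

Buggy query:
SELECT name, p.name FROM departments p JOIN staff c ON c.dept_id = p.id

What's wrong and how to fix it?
Bug: 'name' exists in both joined tables, so the database can't tell which one is meant

Fix: Qualify the column with its table alias (c.name)

Corrected query:
SELECT c.name, p.name FROM departments p JOIN staff c ON c.dept_id = p.id

Result:
name  | name     
------+----------
Dave  | Finance  
Alice | Sales    
Hank  | Marketing
Grace | Finance  
Dave  | Sales    
Grace | Sales    
Alice | Finance  
Alice | Marketing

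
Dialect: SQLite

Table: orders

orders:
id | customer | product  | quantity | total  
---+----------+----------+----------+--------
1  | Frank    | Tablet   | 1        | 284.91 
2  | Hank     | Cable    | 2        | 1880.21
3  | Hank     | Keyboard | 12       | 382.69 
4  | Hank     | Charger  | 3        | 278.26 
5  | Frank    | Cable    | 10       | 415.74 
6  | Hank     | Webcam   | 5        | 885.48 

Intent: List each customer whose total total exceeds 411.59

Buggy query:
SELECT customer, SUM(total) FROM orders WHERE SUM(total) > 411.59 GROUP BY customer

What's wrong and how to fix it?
Bug: Aggregate functions cannot appear in a WHERE clause

Fix: Move the aggregate condition to a HAVING clause

Corrected query:
SELECT customer, SUM(total) FROM orders GROUP BY customer HAVING SUM(total) > 411.59

Result:
customer | SUM(total)
---------+-----------
Frank    | 700.65    
Hank     | 3426.64   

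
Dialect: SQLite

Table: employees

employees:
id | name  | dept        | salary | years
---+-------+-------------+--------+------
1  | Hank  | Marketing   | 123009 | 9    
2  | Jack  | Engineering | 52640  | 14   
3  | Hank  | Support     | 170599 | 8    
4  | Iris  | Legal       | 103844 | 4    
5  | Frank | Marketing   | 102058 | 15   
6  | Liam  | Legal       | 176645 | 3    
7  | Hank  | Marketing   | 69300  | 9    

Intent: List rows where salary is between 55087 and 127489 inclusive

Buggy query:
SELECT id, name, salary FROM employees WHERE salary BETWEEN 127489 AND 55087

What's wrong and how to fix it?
Bug: The bounds are reversed; BETWEEN a AND b requires a <= b to match anything

Fix: Swap the bounds so the smaller value comes first

Corrected query:
SELECT id, name, salary FROM employees WHERE salary BETWEEN 55087 AND 127489

Result:
id | name  | salary
---+-------+-------
1  | Hank  | 123009
4  | Iris  | 103844
5  | Frank | 102058
7  | Hank  | 69300 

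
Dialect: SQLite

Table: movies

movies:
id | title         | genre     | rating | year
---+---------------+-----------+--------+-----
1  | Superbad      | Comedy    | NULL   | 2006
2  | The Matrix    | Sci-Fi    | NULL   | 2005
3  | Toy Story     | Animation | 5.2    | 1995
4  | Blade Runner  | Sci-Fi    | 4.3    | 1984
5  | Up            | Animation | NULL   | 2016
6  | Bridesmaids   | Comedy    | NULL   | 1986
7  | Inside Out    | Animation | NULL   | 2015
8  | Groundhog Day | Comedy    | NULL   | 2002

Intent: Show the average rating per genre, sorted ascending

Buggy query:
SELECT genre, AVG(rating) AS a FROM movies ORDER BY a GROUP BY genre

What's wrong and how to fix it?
Bug: GROUP BY must precede ORDER BY

Fix: Move ORDER BY to the end, after GROUP BY

Corrected query:
SELECT genre, AVG(rating) AS a FROM movies GROUP BY genre ORDER BY a

Result:
genre     | a   
----------+-----
Comedy    | NULL
Sci-Fi    | 4.3 
Animation | 5.2 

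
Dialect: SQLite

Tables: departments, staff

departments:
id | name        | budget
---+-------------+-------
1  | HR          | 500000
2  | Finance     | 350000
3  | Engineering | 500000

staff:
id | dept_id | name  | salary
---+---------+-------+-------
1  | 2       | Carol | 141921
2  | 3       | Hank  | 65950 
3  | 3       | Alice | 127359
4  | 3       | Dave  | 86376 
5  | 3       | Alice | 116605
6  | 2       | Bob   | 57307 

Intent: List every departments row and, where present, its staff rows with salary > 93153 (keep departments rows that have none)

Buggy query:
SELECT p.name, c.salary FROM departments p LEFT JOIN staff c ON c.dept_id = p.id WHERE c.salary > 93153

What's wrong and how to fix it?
Bug: A WHERE condition on the right-hand table after LEFT JOIN drops unmatched parents

Fix: Move the right-table condition into the ON clause so unmatched parents are kept

Corrected query:
SELECT p.name, c.salary FROM departments p LEFT JOIN staff c ON c.dept_id = p.id AND c.salary > 93153

Result:
name        | salary
------------+-------
HR          | NULL  
Finance     | 141921
Engineering | 116605
Engineering | 127359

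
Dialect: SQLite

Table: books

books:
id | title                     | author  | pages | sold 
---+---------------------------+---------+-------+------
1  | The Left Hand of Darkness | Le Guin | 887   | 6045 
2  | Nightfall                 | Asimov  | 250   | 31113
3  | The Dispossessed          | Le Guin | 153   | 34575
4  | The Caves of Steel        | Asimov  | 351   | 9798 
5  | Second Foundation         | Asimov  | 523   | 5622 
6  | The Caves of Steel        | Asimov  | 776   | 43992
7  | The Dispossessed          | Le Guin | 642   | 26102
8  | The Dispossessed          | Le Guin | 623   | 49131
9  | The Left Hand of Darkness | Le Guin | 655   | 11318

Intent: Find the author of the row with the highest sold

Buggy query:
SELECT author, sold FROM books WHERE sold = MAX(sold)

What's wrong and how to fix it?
Bug: MAX(sold) is an aggregate and cannot be used directly in WHERE

Fix: Wrap MAX in a scalar subquery so WHERE compares against a single value

Corrected query:
SELECT author, sold FROM books WHERE sold = (SELECT MAX(sold) FROM books)

Result:
author  | sold 
--------+------
Le Guin | 49131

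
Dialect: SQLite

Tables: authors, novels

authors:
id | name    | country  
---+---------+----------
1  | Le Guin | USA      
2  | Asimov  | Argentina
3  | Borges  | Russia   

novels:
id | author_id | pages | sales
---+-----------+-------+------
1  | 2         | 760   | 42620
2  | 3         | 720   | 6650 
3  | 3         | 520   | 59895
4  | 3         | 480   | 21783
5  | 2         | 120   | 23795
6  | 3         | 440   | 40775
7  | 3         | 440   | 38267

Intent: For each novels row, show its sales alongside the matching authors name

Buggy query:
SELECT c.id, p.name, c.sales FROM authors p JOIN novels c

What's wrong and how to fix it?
Bug: Missing join condition: each novels row is matched to all authors rows instead of just its own

Fix: Add ON c.author_id = p.id to the JOIN

Corrected query:
SELECT c.id, p.name, c.sales FROM authors p JOIN novels c ON c.author_id = p.id

Result:
id | name   | sales
---+--------+------
1  | Asimov | 42620
2  | Borges | 6650 
3  | Borges | 59895
4  | Borges | 21783
5  | Asimov | 23795
6  | Borges | 40775
7  | Borges | 38267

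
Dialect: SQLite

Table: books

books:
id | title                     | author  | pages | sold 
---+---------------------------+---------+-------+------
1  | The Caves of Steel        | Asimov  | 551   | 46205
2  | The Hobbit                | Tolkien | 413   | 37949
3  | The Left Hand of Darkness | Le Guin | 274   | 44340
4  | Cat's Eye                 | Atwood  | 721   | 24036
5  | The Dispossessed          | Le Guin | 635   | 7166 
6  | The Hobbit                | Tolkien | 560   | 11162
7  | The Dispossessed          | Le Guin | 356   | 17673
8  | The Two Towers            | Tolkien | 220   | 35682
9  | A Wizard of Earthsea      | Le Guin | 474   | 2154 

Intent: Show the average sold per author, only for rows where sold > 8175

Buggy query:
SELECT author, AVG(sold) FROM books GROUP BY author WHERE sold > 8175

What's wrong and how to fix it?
Bug: Row-level WHERE must come before GROUP BY in the clause order

Fix: Place WHERE between FROM and GROUP BY

Corrected query:
SELECT author, AVG(sold) FROM books WHERE sold > 8175 GROUP BY author

Result:
author  | AVG(sold)   
--------+-------------
Asimov  | 46205       
Atwood  | 24036       
Le Guin | 31006.5     
Tolkien | 28264.333333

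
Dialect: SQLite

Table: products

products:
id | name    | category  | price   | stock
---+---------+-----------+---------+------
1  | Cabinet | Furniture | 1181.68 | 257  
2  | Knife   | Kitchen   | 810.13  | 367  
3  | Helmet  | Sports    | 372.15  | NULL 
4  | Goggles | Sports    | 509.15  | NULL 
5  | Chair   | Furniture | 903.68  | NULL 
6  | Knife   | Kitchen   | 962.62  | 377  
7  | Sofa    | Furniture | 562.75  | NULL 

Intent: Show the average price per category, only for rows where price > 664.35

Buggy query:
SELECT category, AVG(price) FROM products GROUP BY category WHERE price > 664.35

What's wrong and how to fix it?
Bug: Row-level WHERE must come before GROUP BY in the clause order

Fix: Move the WHERE clause before GROUP BY

Corrected query:
SELECT category, AVG(price) FROM products WHERE price > 664.35 GROUP BY category

Result:
category  | AVG(price)
----------+-----------
Furniture | 1042.68   
Kitchen   | 886.375   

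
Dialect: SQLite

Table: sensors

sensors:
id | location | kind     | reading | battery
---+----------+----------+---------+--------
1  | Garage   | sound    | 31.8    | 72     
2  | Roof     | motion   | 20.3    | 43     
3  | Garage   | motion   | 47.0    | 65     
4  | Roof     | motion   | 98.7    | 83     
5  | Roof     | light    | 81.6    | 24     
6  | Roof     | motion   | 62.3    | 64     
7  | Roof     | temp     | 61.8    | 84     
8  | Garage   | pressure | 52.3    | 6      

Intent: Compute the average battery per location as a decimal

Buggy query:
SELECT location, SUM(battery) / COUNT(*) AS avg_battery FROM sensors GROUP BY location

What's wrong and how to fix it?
Bug: Both operands are integers, so '/' performs integer division and truncates

Fix: Cast one side to REAL so the division keeps the fractional part

Corrected query:
SELECT location, SUM(battery) * 1.0 / COUNT(*) AS avg_battery FROM sensors GROUP BY location

Result:
location | avg_battery
---------+------------
Garage   | 47.666667  
Roof     | 59.6       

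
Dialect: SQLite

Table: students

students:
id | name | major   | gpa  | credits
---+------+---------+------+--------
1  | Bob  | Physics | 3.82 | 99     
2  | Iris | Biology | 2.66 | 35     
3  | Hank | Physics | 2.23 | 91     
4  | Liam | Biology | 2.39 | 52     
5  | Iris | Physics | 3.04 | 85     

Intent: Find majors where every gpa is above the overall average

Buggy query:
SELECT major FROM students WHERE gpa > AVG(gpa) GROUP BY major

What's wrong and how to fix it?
Bug: WHERE evaluates per row before aggregation, so AVG() is unavailable

Fix: Use a subquery for AVG and a HAVING MIN(...) filter so the condition holds for every row in the group

Corrected query:
SELECT major FROM students GROUP BY major HAVING MIN(gpa) > (SELECT AVG(gpa) FROM students)

Result:
(no rows)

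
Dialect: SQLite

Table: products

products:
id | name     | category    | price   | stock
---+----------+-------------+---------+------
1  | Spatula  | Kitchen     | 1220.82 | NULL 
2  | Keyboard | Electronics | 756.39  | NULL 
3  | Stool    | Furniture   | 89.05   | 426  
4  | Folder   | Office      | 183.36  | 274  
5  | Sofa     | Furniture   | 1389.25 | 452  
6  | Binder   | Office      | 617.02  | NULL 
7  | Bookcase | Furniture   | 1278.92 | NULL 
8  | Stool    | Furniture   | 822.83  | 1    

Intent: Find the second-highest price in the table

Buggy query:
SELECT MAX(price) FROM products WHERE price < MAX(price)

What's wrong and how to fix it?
Bug: MAX(price) on the right of the comparison is an aggregate-in-WHERE error

Fix: Compute the overall MAX in a subquery, then take MAX of rows below it

Corrected query:
SELECT MAX(price) FROM products WHERE price < (SELECT MAX(price) FROM products)

Result:
MAX(price)
----------
1278.92   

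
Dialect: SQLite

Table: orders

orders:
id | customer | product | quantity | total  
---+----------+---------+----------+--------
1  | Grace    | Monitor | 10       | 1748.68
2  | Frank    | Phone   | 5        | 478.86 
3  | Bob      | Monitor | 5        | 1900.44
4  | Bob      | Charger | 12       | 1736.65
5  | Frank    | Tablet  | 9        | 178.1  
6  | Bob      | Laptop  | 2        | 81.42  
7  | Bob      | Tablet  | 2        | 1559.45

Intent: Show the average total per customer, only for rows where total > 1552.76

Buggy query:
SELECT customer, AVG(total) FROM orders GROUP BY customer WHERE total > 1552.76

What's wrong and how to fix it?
Bug: WHERE cannot follow GROUP BY

Fix: Move the WHERE clause before GROUP BY

Corrected query:
SELECT customer, AVG(total) FROM orders WHERE total > 1552.76 GROUP BY customer

Result:
customer | AVG(total)
---------+-----------
Bob      | 1732.18   
Grace    | 1748.68   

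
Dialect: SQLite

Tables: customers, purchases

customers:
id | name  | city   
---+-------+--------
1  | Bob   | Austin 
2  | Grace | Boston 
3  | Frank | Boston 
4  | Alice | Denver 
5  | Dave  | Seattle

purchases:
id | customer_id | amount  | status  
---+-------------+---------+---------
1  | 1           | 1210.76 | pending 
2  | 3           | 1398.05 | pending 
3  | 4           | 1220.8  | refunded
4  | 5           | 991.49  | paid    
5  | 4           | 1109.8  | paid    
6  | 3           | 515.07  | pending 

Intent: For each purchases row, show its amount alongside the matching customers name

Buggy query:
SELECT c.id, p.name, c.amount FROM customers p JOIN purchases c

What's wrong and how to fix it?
Bug: JOIN with no ON clause produces a cartesian product; every purchases row pairs with every customers row

Fix: Specify the join condition linking the foreign key to the parent id

Corrected query:
SELECT c.id, p.name, c.amount FROM customers p JOIN purchases c ON c.customer_id = p.id

Result:
id | name  | amount 
---+-------+--------
1  | Bob   | 1210.76
2  | Frank | 1398.05
3  | Alice | 1220.8 
4  | Dave  | 991.49 
5  | Alice | 1109.8 
6  | Frank | 515.07 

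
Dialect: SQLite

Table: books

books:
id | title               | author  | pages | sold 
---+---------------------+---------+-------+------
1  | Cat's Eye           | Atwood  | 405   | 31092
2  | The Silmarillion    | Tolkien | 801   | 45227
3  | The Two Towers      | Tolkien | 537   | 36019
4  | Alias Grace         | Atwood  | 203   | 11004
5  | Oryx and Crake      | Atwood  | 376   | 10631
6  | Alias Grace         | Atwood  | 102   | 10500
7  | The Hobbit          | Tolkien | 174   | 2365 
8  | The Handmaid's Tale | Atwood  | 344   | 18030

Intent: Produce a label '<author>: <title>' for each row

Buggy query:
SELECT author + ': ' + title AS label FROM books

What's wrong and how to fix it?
Bug: SQLite uses || for string concatenation; + coerces text to numbers (yielding 0)

Fix: Replace + with || to concatenate text

Corrected query:
SELECT author || ': ' || title AS label FROM books

Result:
label                      
---------------------------
Atwood: Cat's Eye          
Tolkien: The Silmarillion  
Tolkien: The Two Towers    
Atwood: Alias Grace        
Atwood: Oryx and Crake     
Atwood: Alias Grace        
Tolkien: The Hobbit        
Atwood: The Handmaid's Tale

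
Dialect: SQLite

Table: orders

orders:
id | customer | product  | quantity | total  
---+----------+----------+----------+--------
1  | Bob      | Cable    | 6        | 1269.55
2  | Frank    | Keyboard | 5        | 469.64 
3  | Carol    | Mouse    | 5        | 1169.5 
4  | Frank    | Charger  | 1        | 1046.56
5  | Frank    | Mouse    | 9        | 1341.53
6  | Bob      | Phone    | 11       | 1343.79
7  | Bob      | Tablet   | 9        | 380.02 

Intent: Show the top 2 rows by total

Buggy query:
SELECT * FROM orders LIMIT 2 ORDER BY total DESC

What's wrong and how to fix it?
Bug: LIMIT must come after ORDER BY

Fix: Swap the clauses: ORDER BY first, then LIMIT

Corrected query:
SELECT * FROM orders ORDER BY total DESC LIMIT 2

Result:
id | customer | product | quantity | total  
---+----------+---------+----------+--------
6  | Bob      | Phone   | 11       | 1343.79
5  | Frank    | Mouse   | 9        | 1341.53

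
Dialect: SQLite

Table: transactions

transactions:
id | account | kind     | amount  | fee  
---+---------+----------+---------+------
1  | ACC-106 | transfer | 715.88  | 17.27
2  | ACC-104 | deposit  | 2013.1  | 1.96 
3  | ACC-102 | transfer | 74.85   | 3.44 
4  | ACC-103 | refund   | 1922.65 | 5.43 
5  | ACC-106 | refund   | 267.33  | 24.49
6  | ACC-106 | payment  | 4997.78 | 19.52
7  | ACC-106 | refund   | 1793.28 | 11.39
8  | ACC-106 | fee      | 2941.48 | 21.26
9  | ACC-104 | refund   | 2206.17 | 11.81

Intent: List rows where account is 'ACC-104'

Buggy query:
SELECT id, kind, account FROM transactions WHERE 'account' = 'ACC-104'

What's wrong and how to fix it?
Bug: 'account' in single quotes is a string literal, not the column; the comparison is literal-vs-literal and never true

Fix: Remove the quotes around the column name (or use double quotes for an identifier)

Corrected query:
SELECT id, kind, account FROM transactions WHERE account = 'ACC-104'

Result:
id | kind    | account
---+---------+--------
2  | deposit | ACC-104
9  | refund  | ACC-104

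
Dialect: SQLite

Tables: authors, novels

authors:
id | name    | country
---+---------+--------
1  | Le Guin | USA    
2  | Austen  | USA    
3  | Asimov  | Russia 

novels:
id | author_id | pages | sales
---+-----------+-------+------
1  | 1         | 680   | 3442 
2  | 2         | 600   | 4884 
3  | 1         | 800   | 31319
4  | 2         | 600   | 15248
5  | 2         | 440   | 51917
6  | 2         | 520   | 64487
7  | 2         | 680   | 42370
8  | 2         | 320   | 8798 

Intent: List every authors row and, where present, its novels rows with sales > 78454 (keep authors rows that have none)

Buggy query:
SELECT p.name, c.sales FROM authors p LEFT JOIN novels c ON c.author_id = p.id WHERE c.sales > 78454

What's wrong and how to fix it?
Bug: A WHERE condition on the right-hand table after LEFT JOIN drops unmatched parents

Fix: Put 'c.sales > 78454' in the JOIN's ON clause instead of WHERE

Corrected query:
SELECT p.name, c.sales FROM authors p LEFT JOIN novels c ON c.author_id = p.id AND c.sales > 78454

Result:
name    | sales
--------+------
Le Guin | NULL 
Austen  | NULL 
Asimov  | NULL 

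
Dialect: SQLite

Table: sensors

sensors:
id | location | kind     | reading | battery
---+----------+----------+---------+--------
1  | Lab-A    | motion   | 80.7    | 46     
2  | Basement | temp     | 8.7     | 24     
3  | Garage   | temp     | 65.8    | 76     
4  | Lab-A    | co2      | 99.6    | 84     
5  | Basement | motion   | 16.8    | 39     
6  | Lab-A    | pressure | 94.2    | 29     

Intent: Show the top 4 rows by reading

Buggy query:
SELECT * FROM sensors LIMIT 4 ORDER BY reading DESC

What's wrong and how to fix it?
Bug: LIMIT must come after ORDER BY

Fix: Sort with ORDER BY, then apply LIMIT

Corrected query:
SELECT * FROM sensors ORDER BY reading DESC LIMIT 4

Result:
id | location | kind     | reading | battery
---+----------+----------+---------+--------
4  | Lab-A    | co2      | 99.6    | 84     
6  | Lab-A    | pressure | 94.2    | 29     
1  | Lab-A    | motion   | 80.7    | 46     
3  | Garage   | temp     | 65.8    | 76     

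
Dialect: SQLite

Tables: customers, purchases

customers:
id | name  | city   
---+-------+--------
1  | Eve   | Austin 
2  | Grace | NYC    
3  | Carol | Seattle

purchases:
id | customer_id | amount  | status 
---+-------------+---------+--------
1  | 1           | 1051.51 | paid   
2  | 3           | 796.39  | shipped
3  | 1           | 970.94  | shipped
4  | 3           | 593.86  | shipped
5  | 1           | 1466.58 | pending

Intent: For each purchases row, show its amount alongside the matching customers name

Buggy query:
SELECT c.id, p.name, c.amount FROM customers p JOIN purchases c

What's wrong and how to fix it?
Bug: JOIN with no ON clause produces a cartesian product; every purchases row pairs with every customers row

Fix: Specify the join condition linking the foreign key to the parent id

Corrected query:
SELECT c.id, p.name, c.amount FROM customers p JOIN purchases c ON c.customer_id = p.id

Result:
id | name  | amount 
---+-------+--------
1  | Eve   | 1051.51
2  | Carol | 796.39 
3  | Eve   | 970.94 
4  | Carol | 593.86 
5  | Eve   | 1466.58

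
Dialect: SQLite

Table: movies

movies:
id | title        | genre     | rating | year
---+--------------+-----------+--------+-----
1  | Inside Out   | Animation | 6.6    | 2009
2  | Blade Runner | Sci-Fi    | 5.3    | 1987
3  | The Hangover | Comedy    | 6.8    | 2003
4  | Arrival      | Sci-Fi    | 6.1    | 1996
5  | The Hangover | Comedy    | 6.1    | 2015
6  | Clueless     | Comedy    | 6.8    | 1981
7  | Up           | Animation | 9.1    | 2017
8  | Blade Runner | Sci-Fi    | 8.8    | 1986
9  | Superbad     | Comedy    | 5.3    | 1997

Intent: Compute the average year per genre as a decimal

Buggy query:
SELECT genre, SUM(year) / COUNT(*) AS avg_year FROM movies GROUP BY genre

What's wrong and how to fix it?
Bug: Both operands are integers, so '/' performs integer division and truncates

Fix: Multiply by 1.0 (or CAST to REAL) to force floating-point division

Corrected query:
SELECT genre, SUM(year) * 1.0 / COUNT(*) AS avg_year FROM movies GROUP BY genre

Result:
genre     | avg_year   
----------+------------
Animation | 2013       
Comedy    | 1999       
Sci-Fi    | 1989.666667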